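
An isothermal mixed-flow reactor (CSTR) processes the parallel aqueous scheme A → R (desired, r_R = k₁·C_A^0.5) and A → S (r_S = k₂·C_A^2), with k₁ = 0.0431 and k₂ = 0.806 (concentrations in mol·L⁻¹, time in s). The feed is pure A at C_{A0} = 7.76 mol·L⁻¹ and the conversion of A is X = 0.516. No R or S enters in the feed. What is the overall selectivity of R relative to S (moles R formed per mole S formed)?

0.00735

Exit C_A = C_{A0}(1−X) = 7.76×0.484 = 3.756 mol·L⁻¹.
A CSTR operates uniformly at the exit composition, giving r_R = 0.08353 and r_S = 11.37 (each k·C_A^n at C_A = 3.756).
Overall selectivity = C_R/C_S = r_Rτ/(r_Sτ) = r_R/r_S = 0.00735.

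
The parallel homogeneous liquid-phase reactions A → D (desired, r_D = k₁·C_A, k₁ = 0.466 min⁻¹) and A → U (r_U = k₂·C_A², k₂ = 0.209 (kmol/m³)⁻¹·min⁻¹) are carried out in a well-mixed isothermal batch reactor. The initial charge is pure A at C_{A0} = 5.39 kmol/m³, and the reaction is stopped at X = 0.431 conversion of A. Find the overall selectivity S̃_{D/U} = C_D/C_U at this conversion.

C_A = C_{A0}(1−X) = 3.067 kmol/m³.
Along a PFR/batch, dC_D/dC_A = −r_D/(r_D+r_U) = −k₁/(k₁+k₂·C_A).
Integrating from C_{A0} to C_A: C_D = (0.466/0.209)·ln[(0.466+0.209·5.39)/(0.466+0.209·3.07)] = 2.230·ln(1.593/1.107) = 0.8109 kmol/m³.
C_U = (C_{A0}−C_A)−C_D = 1.512 kmol/m³; S̃_{D/U} = 0.8109/1.512 = 0.536.

0.536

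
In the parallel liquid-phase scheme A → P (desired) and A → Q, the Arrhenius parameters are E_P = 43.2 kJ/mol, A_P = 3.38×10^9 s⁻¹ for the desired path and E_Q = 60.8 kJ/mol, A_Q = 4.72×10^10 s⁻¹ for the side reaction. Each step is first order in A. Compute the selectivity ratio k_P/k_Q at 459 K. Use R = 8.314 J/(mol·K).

7.21

k_P/k_Q = (A_P/A_Q)·exp[−(E_P−E_Q)/(RT)] = (A_P/A_Q)·exp[(E_Q−E_P)/(RT)].
(E_Q−E_P)/(RT) = (60.8−43.2)×10³/(8.314×459) = 17600/3816 = 4.612.
k_P/k_Q = (3.38×10^9/4.72×10^10)·exp(4.612) = 0.07161 × 100.7 = 7.21.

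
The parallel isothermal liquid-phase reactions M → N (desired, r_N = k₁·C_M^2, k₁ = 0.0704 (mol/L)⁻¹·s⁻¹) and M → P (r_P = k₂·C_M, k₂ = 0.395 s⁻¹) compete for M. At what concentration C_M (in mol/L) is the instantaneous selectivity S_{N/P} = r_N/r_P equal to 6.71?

S_{N/P} = (k₁/k₂)·C_M ⇒ C_M = S·k₂/k₁.
= 6.71×0.395/0.0704 = 37.6 mol/L.

37.6 mol/L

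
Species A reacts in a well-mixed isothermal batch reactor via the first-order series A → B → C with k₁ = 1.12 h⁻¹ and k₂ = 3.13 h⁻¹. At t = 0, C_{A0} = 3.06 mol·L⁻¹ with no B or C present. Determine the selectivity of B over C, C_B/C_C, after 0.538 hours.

Solving the coupled first-order balances gives C_B(t) = [k₁/(k₂−k₁)]·C_{A0}·(e^(−k₁t) − e^(−k₂t)).
e^(−k₁t) = e^(−1.12×0.538) = e^(−0.6026) = 0.5474; e^(−k₂t) = e^(−1.684) = 0.1856.
C_B = 1.12×3.06/(3.13−1.12) × (0.5474−0.1856) = 1.705×0.3618 = 0.6168 mol·L⁻¹.
C_A = C_{A0}e^(−k₁t) = 1.675 mol·L⁻¹, so C_C = C_{A0}−C_A−C_B = 0.7681 mol·L⁻¹; C_B/C_C = 0.803.

0.803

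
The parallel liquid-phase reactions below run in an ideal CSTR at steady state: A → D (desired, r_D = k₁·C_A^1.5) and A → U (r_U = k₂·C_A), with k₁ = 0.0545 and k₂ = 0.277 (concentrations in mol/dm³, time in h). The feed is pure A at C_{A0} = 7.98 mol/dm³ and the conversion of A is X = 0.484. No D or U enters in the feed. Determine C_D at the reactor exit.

1.10 mol/dm³

Exit C_A = C_{A0}(1−X) = 7.98×0.516 = 4.118 mol/dm³.
Rates in a CSTR are evaluated at the outlet concentration: r_D = 0.0545×4.118^1.5 = 0.4554, r_U = 0.277×4.118 = 1.141.
Fraction of consumed A going to D: r_D/(r_D+r_U) = 0.2853.
C_D = 0.2853·C_{A0}·X = 0.2853×7.98×0.484 = 1.10 mol/dm³.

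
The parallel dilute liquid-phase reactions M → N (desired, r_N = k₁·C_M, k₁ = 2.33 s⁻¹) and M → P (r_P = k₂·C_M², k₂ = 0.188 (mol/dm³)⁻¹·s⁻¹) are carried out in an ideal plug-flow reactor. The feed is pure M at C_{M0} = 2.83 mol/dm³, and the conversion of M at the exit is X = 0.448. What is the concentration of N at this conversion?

1.08 mol/dm³

C_M = C_{M0}(1−X) = 1.562 mol/dm³.
Along a PFR/batch, dC_N/dC_M = −r_N/(r_N+r_P) = −k₁/(k₁+k₂·C_M).
Integrating from C_{M0} to C_M: C_N = (2.33/0.188)·ln[(2.33+0.188·2.83)/(2.33+0.188·1.56)] = 12.39·ln(2.862/2.624) = 1.078 mol/dm³.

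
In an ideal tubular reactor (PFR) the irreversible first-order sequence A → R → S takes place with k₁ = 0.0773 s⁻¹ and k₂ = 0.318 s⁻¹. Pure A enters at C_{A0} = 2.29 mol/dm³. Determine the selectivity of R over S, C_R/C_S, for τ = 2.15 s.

2.54

For first-order series with pure A initially, C_R(τ) = k₁C_{A0}/(k₂−k₁)·(e^(−k₁τ) − e^(−k₂τ)).
e^(−k₁τ) = e^(−0.0773×2.15) = e^(−0.1662) = 0.8469; e^(−k₂τ) = e^(−0.6837) = 0.5047.
C_R = 0.0773×2.29/(0.318−0.0773) × (0.8469−0.5047) = 0.7354×0.3421 = 0.2516 mol/dm³.
C_A = C_{A0}e^(−k₁τ) = 1.939 mol/dm³, so C_S = C_{A0}−C_A−C_R = 0.09903 mol/dm³; C_R/C_S = 2.54.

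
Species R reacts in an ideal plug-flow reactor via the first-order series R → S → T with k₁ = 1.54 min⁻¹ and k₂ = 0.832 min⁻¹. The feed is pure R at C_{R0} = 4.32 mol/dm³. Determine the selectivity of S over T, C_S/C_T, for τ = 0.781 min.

Solving the coupled first-order balances gives C_S(τ) = [k₁/(k₂−k₁)]·C_{R0}·(e^(−k₁τ) − e^(−k₂τ)).
e^(−k₁τ) = e^(−1.54×0.781) = e^(−1.203) = 0.3004; e^(−k₂τ) = e^(−0.6498) = 0.5222.
C_S = 1.54×4.32/(0.832−1.54) × (0.3004−0.5222) = (-9.397)×(-0.2218) = 2.084 mol/dm³.
C_R = C_{R0}e^(−k₁τ) = 1.298 mol/dm³, so C_T = C_{R0}−C_R−C_S = 0.9384 mol/dm³; C_S/C_T = 2.22.

2.22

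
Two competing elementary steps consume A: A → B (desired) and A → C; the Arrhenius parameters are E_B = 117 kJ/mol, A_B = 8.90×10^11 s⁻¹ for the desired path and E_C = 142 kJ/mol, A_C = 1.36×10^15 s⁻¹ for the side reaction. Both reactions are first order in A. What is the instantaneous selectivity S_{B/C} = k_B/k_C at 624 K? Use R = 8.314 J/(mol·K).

0.0810

k_B/k_C = (A_B/A_C)·exp[−(E_B−E_C)/(RT)] = (A_B/A_C)·exp[(E_C−E_B)/(RT)].
(E_C−E_B)/(RT) = (142−117)×10³/(8.314×624) = 25000/5188 = 4.819.
k_B/k_C = (8.90×10^11/1.36×10^15)·exp(4.819) = 6.544×10^-4 × 123.8 = 0.0810.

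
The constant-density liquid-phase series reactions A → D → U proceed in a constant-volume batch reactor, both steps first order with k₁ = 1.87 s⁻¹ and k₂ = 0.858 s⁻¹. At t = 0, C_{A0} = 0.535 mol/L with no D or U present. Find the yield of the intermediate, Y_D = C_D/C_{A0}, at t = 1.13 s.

0.477

The intermediate concentration in a first-order A→B→C sequence is C_D = k₁C_{A0}(e^(−k₁t) − e^(−k₂t))/(k₂−k₁).
e^(−k₁t) = e^(−1.87×1.13) = e^(−2.113) = 0.1209; e^(−k₂t) = e^(−0.9695) = 0.3793.
C_D = 1.87×0.535/(0.858−1.87) × (0.1209−0.3793) = (-0.9886)×(-0.2584) = 0.2554 mol/L.
Y_D = C_D/C_{A0} = 0.2554/0.535 = 0.477.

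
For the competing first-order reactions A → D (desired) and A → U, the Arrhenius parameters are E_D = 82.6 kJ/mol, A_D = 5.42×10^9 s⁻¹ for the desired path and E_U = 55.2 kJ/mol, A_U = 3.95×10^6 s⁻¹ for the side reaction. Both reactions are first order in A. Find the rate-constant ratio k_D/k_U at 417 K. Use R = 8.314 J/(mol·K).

0.507

With equal orders, S_{D/U} = k_D/k_U = (A_D/A_U)·exp[(E_U−E_D)/(RT)].
(E_U−E_D)/(RT) = (55.2−82.6)×10³/(8.314×417) = -27400/3467 = -7.903.
k_D/k_U = (5.42×10^9/3.95×10^6)·exp(-7.903) = 1372 × 3.695×10^-4 = 0.507.
Since E_D > E_U, raising the temperature improves selectivity toward D.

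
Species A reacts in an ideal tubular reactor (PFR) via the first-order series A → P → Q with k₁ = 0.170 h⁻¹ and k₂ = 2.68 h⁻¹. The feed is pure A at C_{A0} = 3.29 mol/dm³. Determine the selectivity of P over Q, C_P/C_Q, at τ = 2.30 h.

0.164

For first-order series with pure A initially, C_P(τ) = k₁C_{A0}/(k₂−k₁)·(e^(−k₁τ) − e^(−k₂τ)).
e^(−k₁τ) = e^(−0.170×2.30) = e^(−0.3910) = 0.6764; e^(−k₂τ) = e^(−6.164) = 0.002104.
C_P = 0.170×3.29/(2.68−0.170) × (0.6764−0.002104) = 0.2228×0.6743 = 0.1502 mol/dm³.
C_A = C_{A0}e^(−k₁τ) = 2.225 mol/dm³, so C_Q = C_{A0}−C_A−C_P = 0.9145 mol/dm³; C_P/C_Q = 0.164.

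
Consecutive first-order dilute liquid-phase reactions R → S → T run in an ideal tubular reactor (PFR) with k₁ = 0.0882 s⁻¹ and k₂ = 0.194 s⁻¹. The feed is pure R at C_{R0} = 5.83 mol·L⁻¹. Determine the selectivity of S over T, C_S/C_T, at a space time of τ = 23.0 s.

0.130

For first-order series with pure R initially, C_S(τ) = k₁C_{R0}/(k₂−k₁)·(e^(−k₁τ) − e^(−k₂τ)).
e^(−k₁τ) = e^(−0.0882×23.0) = e^(−2.029) = 0.1315; e^(−k₂τ) = e^(−4.462) = 0.01154.
C_S = 0.0882×5.83/(0.194−0.0882) × (0.1315−0.01154) = 4.860×0.1200 = 0.5831 mol·L⁻¹.
C_R = C_{R0}e^(−k₁τ) = 0.7668 mol·L⁻¹, so C_T = C_{R0}−C_R−C_S = 4.480 mol·L⁻¹; C_S/C_T = 0.130.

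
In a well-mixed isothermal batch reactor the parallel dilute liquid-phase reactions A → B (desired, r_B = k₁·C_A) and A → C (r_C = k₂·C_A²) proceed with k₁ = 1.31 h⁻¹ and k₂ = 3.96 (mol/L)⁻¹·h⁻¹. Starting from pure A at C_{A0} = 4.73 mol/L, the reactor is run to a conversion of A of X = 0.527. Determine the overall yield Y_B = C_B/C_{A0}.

C_A = C_{A0}(1−X) = 2.237 mol/L.
Along a PFR/batch, dC_B/dC_A = −r_B/(r_B+r_C) = −k₁/(k₁+k₂·C_A).
Integrating from C_{A0} to C_A: C_B = (1.31/3.96)·ln[(1.31+3.96·4.73)/(1.31+3.96·2.24)] = 0.3308·ln(20.04/10.17) = 0.2244 mol/L.
Y_B = C_B/C_{A0} = 0.2244/4.73 = 0.0474.

0.0474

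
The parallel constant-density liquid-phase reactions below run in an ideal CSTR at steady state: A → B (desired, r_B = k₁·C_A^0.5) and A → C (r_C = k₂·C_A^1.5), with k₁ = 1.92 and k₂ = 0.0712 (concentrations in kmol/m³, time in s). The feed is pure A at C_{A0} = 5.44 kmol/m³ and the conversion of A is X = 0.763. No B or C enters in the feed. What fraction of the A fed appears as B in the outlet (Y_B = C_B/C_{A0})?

Exit C_A = C_{A0}(1−X) = 5.44×0.237 = 1.289 kmol/m³.
In a CSTR the entire volume is at exit conditions, so r_B = 1.92×1.289^0.5 = 2.180 and r_C = 0.0712×1.289^1.5 = 0.1042.
Fraction of consumed A going to B: r_B/(r_B+r_C) = 0.9544.
C_B = 0.9544·C_{A0}·X = 0.9544×5.44×0.763 = 3.96 kmol/m³; Y_B = C_B/C_{A0} = 0.728.

0.728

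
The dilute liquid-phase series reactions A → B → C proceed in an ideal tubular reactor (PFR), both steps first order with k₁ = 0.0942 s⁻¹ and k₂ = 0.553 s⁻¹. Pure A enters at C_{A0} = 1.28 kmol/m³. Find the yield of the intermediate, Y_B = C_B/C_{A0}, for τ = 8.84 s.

0.0877

Solving the coupled first-order balances gives C_B(τ) = [k₁/(k₂−k₁)]·C_{A0}·(e^(−k₁τ) − e^(−k₂τ)).
e^(−k₁τ) = e^(−0.0942×8.84) = e^(−0.8327) = 0.4349; e^(−k₂τ) = e^(−4.889) = 0.007533.
C_B = 0.0942×1.28/(0.553−0.0942) × (0.4349−0.007533) = 0.2628×0.4273 = 0.1123 kmol/m³.
Y_B = C_B/C_{A0} = 0.1123/1.28 = 0.0877.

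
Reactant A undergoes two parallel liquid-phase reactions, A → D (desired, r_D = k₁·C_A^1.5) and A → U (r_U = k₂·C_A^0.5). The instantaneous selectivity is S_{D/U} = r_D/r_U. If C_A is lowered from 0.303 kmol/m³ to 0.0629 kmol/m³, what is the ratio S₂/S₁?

S_{D/U} = (k₁/k₂)·C_A, so S₂/S₁ = (C_{A,2}/C_{A,1}).
= 0.0629/0.303 = 0.208.

0.208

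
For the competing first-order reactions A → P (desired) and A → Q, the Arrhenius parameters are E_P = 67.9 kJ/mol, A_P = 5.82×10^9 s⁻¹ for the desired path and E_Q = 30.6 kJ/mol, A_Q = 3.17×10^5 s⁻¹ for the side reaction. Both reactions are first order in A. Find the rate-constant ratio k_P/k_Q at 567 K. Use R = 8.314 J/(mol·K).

With equal orders, S_{P/Q} = k_P/k_Q = (A_P/A_Q)·exp[(E_Q−E_P)/(RT)].
(E_Q−E_P)/(RT) = (30.6−67.9)×10³/(8.314×567) = -37300/4714 = -7.913.
k_P/k_Q = (5.82×10^9/3.17×10^5)·exp(-7.913) = 18360 × 3.661×10^-4 = 6.72.
Since E_P > E_Q, raising the temperature improves selectivity toward P.

6.72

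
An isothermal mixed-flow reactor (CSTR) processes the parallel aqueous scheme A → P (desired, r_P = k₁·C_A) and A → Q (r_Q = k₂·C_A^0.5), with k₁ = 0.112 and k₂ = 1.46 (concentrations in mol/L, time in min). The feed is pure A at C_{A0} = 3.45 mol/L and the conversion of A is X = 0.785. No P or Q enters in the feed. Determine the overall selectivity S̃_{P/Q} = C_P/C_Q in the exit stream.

Exit C_A = C_{A0}(1−X) = 3.45×0.215 = 0.7417 mol/L.
Rates in a CSTR are evaluated at the outlet concentration: r_P = 0.112×0.7417 = 0.08308, r_Q = 1.46×0.7417^0.5 = 1.257.
Overall selectivity = C_P/C_Q = r_Pτ/(r_Qτ) = r_P/r_Q = 0.0661.

0.0661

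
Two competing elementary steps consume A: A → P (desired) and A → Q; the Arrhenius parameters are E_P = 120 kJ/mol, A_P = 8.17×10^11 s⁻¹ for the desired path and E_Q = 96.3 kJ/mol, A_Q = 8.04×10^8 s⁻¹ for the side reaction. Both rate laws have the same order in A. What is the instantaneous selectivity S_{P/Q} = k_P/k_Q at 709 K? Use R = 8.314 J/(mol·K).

18.2

With equal orders, S_{P/Q} = k_P/k_Q = (A_P/A_Q)·exp[(E_Q−E_P)/(RT)].
(E_Q−E_P)/(RT) = (96.3−120)×10³/(8.314×709) = -23700/5895 = -4.021.
k_P/k_Q = (8.17×10^11/8.04×10^8)·exp(-4.021) = 1016 × 0.01794 = 18.2.
Since E_P > E_Q, raising the temperature improves selectivity toward P.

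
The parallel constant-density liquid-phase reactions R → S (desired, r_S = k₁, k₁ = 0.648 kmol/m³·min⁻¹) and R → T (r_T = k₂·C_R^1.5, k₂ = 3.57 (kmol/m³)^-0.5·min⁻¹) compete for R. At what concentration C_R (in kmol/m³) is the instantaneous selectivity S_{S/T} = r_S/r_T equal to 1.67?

S_{S/T} = (k₁/k₂)·C_R^-1.5 ⇒ C_R = (S·k₂/k₁)^(1/(-1.5)).
= (1.67×3.57/0.648)^(-0.6667) = (9.200)^(-0.6667) = 0.228 kmol/m³.

0.228 kmol/m³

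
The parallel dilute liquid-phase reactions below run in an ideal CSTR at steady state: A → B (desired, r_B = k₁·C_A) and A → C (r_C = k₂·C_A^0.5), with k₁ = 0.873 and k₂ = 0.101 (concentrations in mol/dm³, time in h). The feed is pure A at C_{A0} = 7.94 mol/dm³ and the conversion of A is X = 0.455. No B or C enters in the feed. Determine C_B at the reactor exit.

3.42 mol/dm³

Exit C_A = C_{A0}(1−X) = 7.94×0.545 = 4.327 mol/dm³.
A CSTR operates uniformly at the exit composition, giving r_B = 3.778 and r_C = 0.2101 (each k·C_A^n at C_A = 4.327).
Fraction of consumed A going to B: r_B/(r_B+r_C) = 0.9473.
C_B = 0.9473·C_{A0}·X = 0.9473×7.94×0.455 = 3.42 mol/dm³.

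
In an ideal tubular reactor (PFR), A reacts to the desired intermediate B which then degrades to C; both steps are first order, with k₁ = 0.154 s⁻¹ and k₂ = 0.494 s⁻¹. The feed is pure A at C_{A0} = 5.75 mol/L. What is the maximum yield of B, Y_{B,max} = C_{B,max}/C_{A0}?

0.184

At the optimum, C_{B,max}/C_{A0} = (k₁/k₂)^[k₂/(k₂−k₁)].
= (0.154/0.494)^(0.494/(0.494−0.154)) = (0.3117)^(1.453) = 0.1839.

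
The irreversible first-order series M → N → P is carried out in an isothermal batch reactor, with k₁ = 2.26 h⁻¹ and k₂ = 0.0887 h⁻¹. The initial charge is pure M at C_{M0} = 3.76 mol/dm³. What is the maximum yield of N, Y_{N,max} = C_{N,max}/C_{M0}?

Evaluating C_N at t_opt = ln(k₂/k₁)/(k₂−k₁) gives C_{N,max}/C_{M0} = (k₁/k₂)^[k₂/(k₂−k₁)].
= (2.26/0.0887)^(0.0887/(0.0887−2.26)) = (25.48)^(-0.04085) = 0.8761.

0.876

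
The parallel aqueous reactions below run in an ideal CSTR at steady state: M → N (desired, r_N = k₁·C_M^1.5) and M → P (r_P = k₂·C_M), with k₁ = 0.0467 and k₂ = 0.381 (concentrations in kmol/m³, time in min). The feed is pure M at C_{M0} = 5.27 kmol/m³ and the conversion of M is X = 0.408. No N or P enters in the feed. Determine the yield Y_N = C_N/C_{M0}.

0.0726

Exit C_M = C_{M0}(1−X) = 5.27×0.592 = 3.120 kmol/m³.
A CSTR operates uniformly at the exit composition, giving r_N = 0.2573 and r_P = 1.189 (each k·C_M^n at C_M = 3.120).
Fraction of consumed M going to N: r_N/(r_N+r_P) = 0.1780.
C_N = 0.1780·C_{M0}·X = 0.1780×5.27×0.408 = 0.383 kmol/m³; Y_N = C_N/C_{M0} = 0.0726.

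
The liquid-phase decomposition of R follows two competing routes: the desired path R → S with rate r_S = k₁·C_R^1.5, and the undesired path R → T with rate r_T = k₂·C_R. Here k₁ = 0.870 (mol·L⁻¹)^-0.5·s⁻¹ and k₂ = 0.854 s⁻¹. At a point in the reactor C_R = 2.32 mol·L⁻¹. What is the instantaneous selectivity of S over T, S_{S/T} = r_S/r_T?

S_{S/T} = r_S/r_T = (k₁·C_R^1.5)/(k₂·C_R) = (k₁/k₂)·C_R^0.5.
= (0.870×2.320^1.5) / (0.854×2.320) = 3.074/1.981 = 1.55.

1.55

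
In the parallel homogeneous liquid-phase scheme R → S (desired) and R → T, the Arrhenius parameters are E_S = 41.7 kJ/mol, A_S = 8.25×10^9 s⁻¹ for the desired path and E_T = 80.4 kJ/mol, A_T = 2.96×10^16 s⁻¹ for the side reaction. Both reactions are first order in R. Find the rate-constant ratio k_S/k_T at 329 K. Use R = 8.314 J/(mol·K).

With equal orders, S_{S/T} = k_S/k_T = (A_S/A_T)·exp[(E_T−E_S)/(RT)].
(E_T−E_S)/(RT) = (80.4−41.7)×10³/(8.314×329) = 38700/2735 = 14.15.
k_S/k_T = (8.25×10^9/2.96×10^16)·exp(14.15) = 2.787×10^-7 × 1.395×10^6 = 0.389.

0.389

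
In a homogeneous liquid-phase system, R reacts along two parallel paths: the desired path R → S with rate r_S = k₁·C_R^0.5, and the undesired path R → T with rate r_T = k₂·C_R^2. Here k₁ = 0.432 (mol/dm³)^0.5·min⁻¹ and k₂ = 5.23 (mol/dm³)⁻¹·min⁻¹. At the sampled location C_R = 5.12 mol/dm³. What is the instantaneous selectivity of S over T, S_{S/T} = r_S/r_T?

S_{S/T} = r_S/r_T = (k₁·C_R^0.5)/(k₂·C_R^2) = (k₁/k₂)·C_R^-1.5.
= (0.432×5.120^0.5) / (5.23×5.120^2) = 0.9775/137.1 = 0.00713.

0.00713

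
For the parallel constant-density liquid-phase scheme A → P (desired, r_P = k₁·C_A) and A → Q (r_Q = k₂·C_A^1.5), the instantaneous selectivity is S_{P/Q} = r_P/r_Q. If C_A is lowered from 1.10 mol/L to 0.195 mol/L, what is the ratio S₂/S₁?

S_{P/Q} = (k₁/k₂)·C_A^-0.5, so S₂/S₁ = (C_{A,2}/C_{A,1})^-0.5.
= (0.195/1.10)^(-0.5) = (0.1773)^(-0.5) = 2.38.
Selectivity toward P rises as C_A falls — low-concentration operation is favoured.

2.38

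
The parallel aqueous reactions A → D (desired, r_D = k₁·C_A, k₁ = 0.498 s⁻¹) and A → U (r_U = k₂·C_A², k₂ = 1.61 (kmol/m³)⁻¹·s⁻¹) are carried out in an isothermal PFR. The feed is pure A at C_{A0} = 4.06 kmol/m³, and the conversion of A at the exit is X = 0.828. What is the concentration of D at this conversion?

C_A = C_{A0}(1−X) = 0.6983 kmol/m³.
Along a PFR/batch, dC_D/dC_A = −r_D/(r_D+r_U) = −k₁/(k₁+k₂·C_A).
Integrating from C_{A0} to C_A: C_D = (0.498/1.61)·ln[(0.498+1.61·4.06)/(0.498+1.61·0.698)] = 0.3093·ln(7.035/1.622) = 0.4538 kmol/m³.

0.454 kmol/m³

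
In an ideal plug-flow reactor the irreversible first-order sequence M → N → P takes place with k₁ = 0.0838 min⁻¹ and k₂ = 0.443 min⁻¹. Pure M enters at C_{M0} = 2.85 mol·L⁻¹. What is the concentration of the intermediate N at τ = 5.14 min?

0.364 mol·L⁻¹

For first-order series with pure M initially, C_N(τ) = k₁C_{M0}/(k₂−k₁)·(e^(−k₁τ) − e^(−k₂τ)).
e^(−k₁τ) = e^(−0.0838×5.14) = e^(−0.4307) = 0.6500; e^(−k₂τ) = e^(−2.277) = 0.1026.
C_N = 0.0838×2.85/(0.443−0.0838) × (0.6500−0.1026) = 0.6649×0.5474 = 0.3640 mol·L⁻¹.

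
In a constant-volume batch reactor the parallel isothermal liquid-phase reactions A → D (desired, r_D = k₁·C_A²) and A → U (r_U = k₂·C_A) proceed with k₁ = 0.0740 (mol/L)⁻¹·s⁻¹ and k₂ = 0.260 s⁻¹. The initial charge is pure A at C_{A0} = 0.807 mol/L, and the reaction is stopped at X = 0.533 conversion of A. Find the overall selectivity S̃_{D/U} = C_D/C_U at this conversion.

C_A = C_{A0}(1−X) = 0.3769 mol/L.
Along a PFR/batch, dC_U/dC_A = −r_U/(r_D+r_U) = −k₂/(k₂+k₁·C_A).
Integrating from C_{A0} to C_A: C_U = (0.260/0.0740)·ln[(0.260+0.0740·0.807)/(0.260+0.0740·0.377)] = 3.514·ln(0.3197/0.2879) = 0.3685 mol/L.
Then C_D = (C_{A0}−C_A) − C_U = 0.4301 − 0.3685 = 0.06168 mol/L.
S̃_{D/U} = C_D/C_U = 0.06168/0.3685 = 0.167.

0.167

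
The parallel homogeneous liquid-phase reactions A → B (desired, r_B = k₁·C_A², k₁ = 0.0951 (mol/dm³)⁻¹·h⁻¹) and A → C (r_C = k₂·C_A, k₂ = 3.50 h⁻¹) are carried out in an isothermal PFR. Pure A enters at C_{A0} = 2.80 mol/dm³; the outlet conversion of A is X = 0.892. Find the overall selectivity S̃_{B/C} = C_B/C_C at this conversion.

C_A = C_{A0}(1−X) = 0.3024 mol/dm³.
Along a PFR/batch, dC_C/dC_A = −r_C/(r_B+r_C) = −k₂/(k₂+k₁·C_A).
Integrating from C_{A0} to C_A: C_C = (3.50/0.0951)·ln[(3.50+0.0951·2.80)/(3.50+0.0951·0.302)] = 36.80·ln(3.766/3.529) = 2.397 mol/dm³.
Then C_B = (C_{A0}−C_A) − C_C = 2.498 − 2.397 = 0.1002 mol/dm³.
S̃_{B/C} = C_B/C_C = 0.1002/2.397 = 0.0418.

0.0418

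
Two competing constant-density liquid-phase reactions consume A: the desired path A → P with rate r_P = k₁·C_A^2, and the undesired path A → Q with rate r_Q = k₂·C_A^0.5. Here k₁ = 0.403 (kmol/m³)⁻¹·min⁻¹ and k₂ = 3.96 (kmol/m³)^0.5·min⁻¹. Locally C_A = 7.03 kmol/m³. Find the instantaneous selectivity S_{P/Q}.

S_{P/Q} = r_P/r_Q = (k₁·C_A^2)/(k₂·C_A^0.5) = (k₁/k₂)·C_A^1.5.
= (0.403×7.030^2) / (3.96×7.030^0.5) = 19.92/10.50 = 1.90.

1.90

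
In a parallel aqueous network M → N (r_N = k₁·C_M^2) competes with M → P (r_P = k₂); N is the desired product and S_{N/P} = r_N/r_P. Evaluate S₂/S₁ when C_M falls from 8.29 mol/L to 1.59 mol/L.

0.0368

S_{N/P} = (k₁/k₂)·C_M^2, so S₂/S₁ = (C_{M,2}/C_{M,1})^2.
= (1.59/8.29)^2 = (0.1918)^2 = 0.0368.
Selectivity toward N falls as C_M falls — high-concentration operation is favoured.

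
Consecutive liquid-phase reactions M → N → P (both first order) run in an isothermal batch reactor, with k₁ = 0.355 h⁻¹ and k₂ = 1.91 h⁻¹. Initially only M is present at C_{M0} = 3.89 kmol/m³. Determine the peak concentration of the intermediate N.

For a first-order series the maximum intermediate yield is C_{N,max}/C_{M0} = (k₁/k₂)^[k₂/(k₂−k₁)].
= (0.355/1.91)^(1.91/(1.91−0.355)) = (0.1859)^(1.228) = 0.1266.
C_{N,max} = 0.1266×3.89 = 0.492 kmol/m³.

0.492 kmol/m³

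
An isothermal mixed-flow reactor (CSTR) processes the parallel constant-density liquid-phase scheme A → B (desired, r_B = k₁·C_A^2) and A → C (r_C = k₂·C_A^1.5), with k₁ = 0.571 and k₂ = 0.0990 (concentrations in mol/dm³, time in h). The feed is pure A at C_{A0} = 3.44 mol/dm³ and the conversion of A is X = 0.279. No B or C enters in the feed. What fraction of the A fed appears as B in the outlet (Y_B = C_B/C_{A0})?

0.251

Exit C_A = C_{A0}(1−X) = 3.44×0.721 = 2.480 mol/dm³.
Rates in a CSTR are evaluated at the outlet concentration: r_B = 0.571×2.480^2 = 3.513, r_C = 0.0990×2.480^1.5 = 0.3867.
Fraction of consumed A going to B: r_B/(r_B+r_C) = 0.9008.
C_B = 0.9008·C_{A0}·X = 0.9008×3.44×0.279 = 0.865 mol/dm³; Y_B = C_B/C_{A0} = 0.251.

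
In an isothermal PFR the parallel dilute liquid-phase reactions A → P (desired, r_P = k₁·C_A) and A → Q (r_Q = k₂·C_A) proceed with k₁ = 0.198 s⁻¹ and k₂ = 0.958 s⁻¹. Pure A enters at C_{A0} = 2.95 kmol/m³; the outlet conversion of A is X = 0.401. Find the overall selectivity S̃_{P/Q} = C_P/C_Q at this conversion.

C_A = C_{A0}(1−X) = 1.767 kmol/m³.
Both paths are first order in A, so the instantaneous fraction to P is constant: dC_P/d(−C_A) = k₁/(k₁+k₂) = 0.1713.
C_P = 0.1713·(C_{A0}−C_A) = 0.1713×1.183 = 0.203 kmol/m³.
C_Q = (C_{A0}−C_A)−C_P = 0.9803 kmol/m³; S̃_{P/Q} = 0.2026/0.9803 = 0.207.

0.207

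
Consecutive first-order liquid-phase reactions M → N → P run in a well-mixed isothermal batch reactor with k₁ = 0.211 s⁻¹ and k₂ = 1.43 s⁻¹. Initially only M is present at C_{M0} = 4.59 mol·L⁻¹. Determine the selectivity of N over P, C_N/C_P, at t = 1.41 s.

0.695

Solving the coupled first-order balances gives C_N(t) = [k₁/(k₂−k₁)]·C_{M0}·(e^(−k₁t) − e^(−k₂t)).
e^(−k₁t) = e^(−0.211×1.41) = e^(−0.2975) = 0.7427; e^(−k₂t) = e^(−2.016) = 0.1331.
C_N = 0.211×4.59/(1.43−0.211) × (0.7427−0.1331) = 0.7945×0.6095 = 0.4843 mol·L⁻¹.
C_M = C_{M0}e^(−k₁t) = 3.409 mol·L⁻¹, so C_P = C_{M0}−C_M−C_N = 0.6969 mol·L⁻¹; C_N/C_P = 0.695.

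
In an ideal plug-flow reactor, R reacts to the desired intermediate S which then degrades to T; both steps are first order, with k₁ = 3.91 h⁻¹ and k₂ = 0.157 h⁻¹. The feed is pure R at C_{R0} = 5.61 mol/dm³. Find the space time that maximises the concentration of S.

0.857 h

The intermediate peaks when r₁ = r₂, i.e. k₁e^(−k₁τ) = k₂e^(−k₂τ), giving τ_opt = ln(k₂/k₁)/(k₂−k₁).
= ln(0.157/3.91)/(0.157−3.91) = ln(0.04015)/-3.753 = -3.215/-3.753 = 0.857 h.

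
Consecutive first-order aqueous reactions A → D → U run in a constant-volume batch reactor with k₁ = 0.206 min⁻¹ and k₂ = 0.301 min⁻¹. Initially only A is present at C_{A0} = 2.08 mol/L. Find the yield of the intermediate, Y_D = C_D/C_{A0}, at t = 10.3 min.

For first-order series with pure A initially, C_D(t) = k₁C_{A0}/(k₂−k₁)·(e^(−k₁t) − e^(−k₂t)).
e^(−k₁t) = e^(−0.206×10.3) = e^(−2.122) = 0.1198; e^(−k₂t) = e^(−3.100) = 0.04504.
C_D = 0.206×2.08/(0.301−0.206) × (0.1198−0.04504) = 4.510×0.07478 = 0.3373 mol/L.
Y_D = C_D/C_{A0} = 0.3373/2.08 = 0.162.

0.162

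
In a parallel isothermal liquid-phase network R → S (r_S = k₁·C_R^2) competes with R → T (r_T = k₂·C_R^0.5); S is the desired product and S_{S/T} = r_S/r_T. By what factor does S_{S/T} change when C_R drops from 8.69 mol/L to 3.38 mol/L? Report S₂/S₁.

0.243

S_{S/T} = (k₁/k₂)·C_R^1.5, so S₂/S₁ = (C_{R,2}/C_{R,1})^1.5.
= (3.38/8.69)^1.5 = (0.3890)^1.5 = 0.243.
Selectivity toward S falls as C_R falls — high-concentration operation is favoured.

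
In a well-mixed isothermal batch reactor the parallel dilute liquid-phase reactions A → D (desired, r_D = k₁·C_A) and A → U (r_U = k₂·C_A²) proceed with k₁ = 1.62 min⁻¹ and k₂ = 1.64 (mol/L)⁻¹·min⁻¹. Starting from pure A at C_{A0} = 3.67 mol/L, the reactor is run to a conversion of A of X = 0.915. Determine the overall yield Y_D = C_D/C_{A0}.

0.344

C_A = C_{A0}(1−X) = 0.3119 mol/L.
Along a PFR/batch, dC_D/dC_A = −r_D/(r_D+r_U) = −k₁/(k₁+k₂·C_A).
Integrating from C_{A0} to C_A: C_D = (1.62/1.64)·ln[(1.62+1.64·3.67)/(1.62+1.64·0.312)] = 0.9878·ln(7.639/2.132) = 1.261 mol/L.
Y_D = C_D/C_{A0} = 1.261/3.67 = 0.344.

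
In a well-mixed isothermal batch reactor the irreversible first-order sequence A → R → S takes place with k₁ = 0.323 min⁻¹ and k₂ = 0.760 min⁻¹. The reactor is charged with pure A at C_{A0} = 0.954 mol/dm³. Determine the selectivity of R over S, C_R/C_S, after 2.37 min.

0.708

For first-order series with pure A initially, C_R(t) = k₁C_{A0}/(k₂−k₁)·(e^(−k₁t) − e^(−k₂t)).
e^(−k₁t) = e^(−0.323×2.37) = e^(−0.7655) = 0.4651; e^(−k₂t) = e^(−1.801) = 0.1651.
C_R = 0.323×0.954/(0.760−0.323) × (0.4651−0.1651) = 0.7051×0.3000 = 0.2115 mol/dm³.
C_A = C_{A0}e^(−k₁t) = 0.4437 mol/dm³, so C_S = C_{A0}−C_A−C_R = 0.2988 mol/dm³; C_R/C_S = 0.708.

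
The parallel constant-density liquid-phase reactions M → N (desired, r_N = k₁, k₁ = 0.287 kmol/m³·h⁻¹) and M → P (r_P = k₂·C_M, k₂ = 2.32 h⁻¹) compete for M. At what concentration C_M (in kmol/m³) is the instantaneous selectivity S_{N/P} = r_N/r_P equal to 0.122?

S_{N/P} = (k₁/k₂)·C_M⁻¹ ⇒ C_M = (S·k₂/k₁)^(-1).
= (0.122×2.32/0.287)^(-1) = (0.9862)^(-1) = 1.01 kmol/m³.

1.01 kmol/m³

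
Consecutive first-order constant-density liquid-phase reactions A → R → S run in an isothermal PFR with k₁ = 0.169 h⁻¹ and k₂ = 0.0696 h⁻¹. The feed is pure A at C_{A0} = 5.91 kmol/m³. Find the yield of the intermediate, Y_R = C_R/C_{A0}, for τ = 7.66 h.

0.532

For first-order series with pure A initially, C_R(τ) = k₁C_{A0}/(k₂−k₁)·(e^(−k₁τ) − e^(−k₂τ)).
e^(−k₁τ) = e^(−0.169×7.66) = e^(−1.295) = 0.2740; e^(−k₂τ) = e^(−0.5331) = 0.5868.
C_R = 0.169×5.91/(0.0696−0.169) × (0.2740−0.5868) = (-10.05)×(-0.3127) = 3.142 kmol/m³.
Y_R = C_R/C_{A0} = 3.142/5.91 = 0.532.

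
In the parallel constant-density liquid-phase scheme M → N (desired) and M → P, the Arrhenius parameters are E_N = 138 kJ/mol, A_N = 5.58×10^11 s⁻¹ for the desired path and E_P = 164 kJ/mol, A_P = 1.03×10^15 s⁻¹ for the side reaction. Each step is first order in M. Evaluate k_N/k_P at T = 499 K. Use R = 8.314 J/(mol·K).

k_N/k_P = (A_N/A_P)·exp[−(E_N−E_P)/(RT)] = (A_N/A_P)·exp[(E_P−E_N)/(RT)].
(E_P−E_N)/(RT) = (164−138)×10³/(8.314×499) = 26000/4149 = 6.267.
k_N/k_P = (5.58×10^11/1.03×10^15)·exp(6.267) = 5.417×10^-4 × 526.9 = 0.285.
Since E_N < E_P, lowering the temperature improves selectivity toward N.

0.285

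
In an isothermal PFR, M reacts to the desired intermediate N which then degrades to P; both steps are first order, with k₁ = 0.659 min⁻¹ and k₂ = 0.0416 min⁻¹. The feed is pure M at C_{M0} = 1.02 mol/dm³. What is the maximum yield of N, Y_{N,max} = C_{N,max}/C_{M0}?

0.830

At the optimum, C_{N,max}/C_{M0} = (k₁/k₂)^[k₂/(k₂−k₁)].
= (0.659/0.0416)^(0.0416/(0.0416−0.659)) = (15.84)^(-0.06738) = 0.8302.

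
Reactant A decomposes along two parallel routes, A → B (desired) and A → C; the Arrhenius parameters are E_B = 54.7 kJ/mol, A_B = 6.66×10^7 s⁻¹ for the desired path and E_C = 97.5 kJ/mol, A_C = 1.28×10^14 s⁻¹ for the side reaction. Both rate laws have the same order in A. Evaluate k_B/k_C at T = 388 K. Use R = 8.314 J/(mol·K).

0.301

Since both paths have the same order in A, the concentration cancels and S_{B/C} = k_B/k_C = (A_B/A_C)·exp[(E_C−E_B)/(RT)].
(E_C−E_B)/(RT) = (97.5−54.7)×10³/(8.314×388) = 42800/3226 = 13.27.
k_B/k_C = (6.66×10^7/1.28×10^14)·exp(13.27) = 5.203×10^-7 × 5.783×10^5 = 0.301.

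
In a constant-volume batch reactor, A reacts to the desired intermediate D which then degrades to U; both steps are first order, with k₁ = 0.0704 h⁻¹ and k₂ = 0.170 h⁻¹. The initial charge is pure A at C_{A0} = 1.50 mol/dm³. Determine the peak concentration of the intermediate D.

For a first-order series the maximum intermediate yield is C_{D,max}/C_{A0} = (k₁/k₂)^[k₂/(k₂−k₁)].
= (0.0704/0.170)^(0.170/(0.170−0.0704)) = (0.4141)^(1.707) = 0.2221.
C_{D,max} = 0.2221×1.50 = 0.333 mol/dm³.

0.333 mol/dm³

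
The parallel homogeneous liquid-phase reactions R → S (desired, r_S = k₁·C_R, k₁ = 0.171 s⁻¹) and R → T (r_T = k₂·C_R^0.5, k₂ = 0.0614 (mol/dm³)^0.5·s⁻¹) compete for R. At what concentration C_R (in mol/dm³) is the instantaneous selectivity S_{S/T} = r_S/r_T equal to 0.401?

S_{S/T} = (k₁/k₂)·C_R^0.5 ⇒ C_R = (S·k₂/k₁)^(2).
= (0.401×0.0614/0.171)^(2) = (0.1440)^(2) = 0.0207 mol/dm³.

0.0207 mol/dm³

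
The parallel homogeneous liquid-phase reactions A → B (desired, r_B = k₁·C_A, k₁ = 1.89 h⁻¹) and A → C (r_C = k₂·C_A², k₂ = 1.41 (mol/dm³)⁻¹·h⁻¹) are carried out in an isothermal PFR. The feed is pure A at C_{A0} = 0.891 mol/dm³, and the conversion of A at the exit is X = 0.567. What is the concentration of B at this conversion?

C_A = C_{A0}(1−X) = 0.3858 mol/dm³.
Along a PFR/batch, dC_B/dC_A = −r_B/(r_B+r_C) = −k₁/(k₁+k₂·C_A).
Integrating from C_{A0} to C_A: C_B = (1.89/1.41)·ln[(1.89+1.41·0.891)/(1.89+1.41·0.386)] = 1.340·ln(3.146/2.434) = 0.3441 mol/dm³.

0.344 mol/dm³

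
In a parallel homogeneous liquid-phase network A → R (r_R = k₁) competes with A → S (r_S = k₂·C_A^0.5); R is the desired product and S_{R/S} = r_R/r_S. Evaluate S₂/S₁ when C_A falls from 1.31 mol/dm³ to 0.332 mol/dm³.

1.99

S_{R/S} = (k₁/k₂)·C_A^-0.5, so S₂/S₁ = (C_{A,2}/C_{A,1})^-0.5.
= (0.332/1.31)^(-0.5) = (0.2534)^(-0.5) = 1.99.
Selectivity toward R rises as C_A falls — low-concentration operation is favoured.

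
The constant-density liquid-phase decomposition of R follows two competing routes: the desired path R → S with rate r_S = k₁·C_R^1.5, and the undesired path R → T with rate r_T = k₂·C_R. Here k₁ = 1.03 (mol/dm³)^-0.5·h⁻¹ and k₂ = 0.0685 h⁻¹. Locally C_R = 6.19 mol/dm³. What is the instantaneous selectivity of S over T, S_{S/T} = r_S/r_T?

S_{S/T} = r_S/r_T = (k₁·C_R^1.5)/(k₂·C_R) = (k₁/k₂)·C_R^0.5.
= (1.03×6.190^1.5) / (0.0685×6.190) = 15.86/0.4240 = 37.4.

37.4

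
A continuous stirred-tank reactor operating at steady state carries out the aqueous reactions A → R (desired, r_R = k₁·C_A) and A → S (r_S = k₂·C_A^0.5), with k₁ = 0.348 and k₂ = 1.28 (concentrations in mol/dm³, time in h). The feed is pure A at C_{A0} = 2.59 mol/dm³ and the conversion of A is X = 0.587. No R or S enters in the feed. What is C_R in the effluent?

0.334 mol/dm³

Exit C_A = C_{A0}(1−X) = 2.59×0.413 = 1.070 mol/dm³.
In a CSTR the entire volume is at exit conditions, so r_R = 0.348×1.070 = 0.3722 and r_S = 1.28×1.070^0.5 = 1.324.
Fraction of consumed A going to R: r_R/(r_R+r_S) = 0.2195.
C_R = 0.2195·C_{A0}·X = 0.2195×2.59×0.587 = 0.334 mol/dm³.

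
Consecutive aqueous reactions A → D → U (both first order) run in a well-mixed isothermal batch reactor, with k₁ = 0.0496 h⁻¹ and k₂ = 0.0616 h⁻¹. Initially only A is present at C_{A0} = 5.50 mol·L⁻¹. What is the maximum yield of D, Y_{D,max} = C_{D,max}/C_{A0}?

At the optimum, C_{D,max}/C_{A0} = (k₁/k₂)^[k₂/(k₂−k₁)].
= (0.0496/0.0616)^(0.0616/(0.0616−0.0496)) = (0.8052)^(5.133) = 0.3288.

0.329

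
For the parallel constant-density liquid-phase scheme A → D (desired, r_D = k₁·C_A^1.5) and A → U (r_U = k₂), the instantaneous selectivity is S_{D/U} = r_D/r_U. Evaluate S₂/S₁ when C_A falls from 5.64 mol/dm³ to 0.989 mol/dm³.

0.0734

S_{D/U} = (k₁/k₂)·C_A^1.5, so S₂/S₁ = (C_{A,2}/C_{A,1})^1.5.
= (0.989/5.64)^1.5 = (0.1754)^1.5 = 0.0734.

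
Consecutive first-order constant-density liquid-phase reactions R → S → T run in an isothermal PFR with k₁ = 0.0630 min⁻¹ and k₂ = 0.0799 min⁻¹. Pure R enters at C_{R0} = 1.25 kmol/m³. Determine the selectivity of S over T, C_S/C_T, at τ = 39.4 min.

Solving the coupled first-order balances gives C_S(τ) = [k₁/(k₂−k₁)]·C_{R0}·(e^(−k₁τ) − e^(−k₂τ)).
e^(−k₁τ) = e^(−0.0630×39.4) = e^(−2.482) = 0.08356; e^(−k₂τ) = e^(−3.148) = 0.04294.
C_S = 0.0630×1.25/(0.0799−0.0630) × (0.08356−0.04294) = 4.660×0.04062 = 0.1893 kmol/m³.
C_R = C_{R0}e^(−k₁τ) = 0.1044 kmol/m³, so C_T = C_{R0}−C_R−C_S = 0.9563 kmol/m³; C_S/C_T = 0.198.

0.198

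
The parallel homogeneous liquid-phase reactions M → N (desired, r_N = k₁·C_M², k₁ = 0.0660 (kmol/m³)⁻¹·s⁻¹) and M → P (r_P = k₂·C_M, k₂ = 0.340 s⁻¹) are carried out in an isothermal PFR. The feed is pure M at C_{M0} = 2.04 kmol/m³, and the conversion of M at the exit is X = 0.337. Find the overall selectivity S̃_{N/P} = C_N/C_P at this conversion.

0.328

C_M = C_{M0}(1−X) = 1.353 kmol/m³.
Along a PFR/batch, dC_P/dC_M = −r_P/(r_N+r_P) = −k₂/(k₂+k₁·C_M).
Integrating from C_{M0} to C_M: C_P = (0.340/0.0660)·ln[(0.340+0.0660·2.04)/(0.340+0.0660·1.35)] = 5.152·ln(0.4746/0.4293) = 0.5176 kmol/m³.
Then C_N = (C_{M0}−C_M) − C_P = 0.6875 − 0.5176 = 0.1699 kmol/m³.
S̃_{N/P} = C_N/C_P = 0.1699/0.5176 = 0.328.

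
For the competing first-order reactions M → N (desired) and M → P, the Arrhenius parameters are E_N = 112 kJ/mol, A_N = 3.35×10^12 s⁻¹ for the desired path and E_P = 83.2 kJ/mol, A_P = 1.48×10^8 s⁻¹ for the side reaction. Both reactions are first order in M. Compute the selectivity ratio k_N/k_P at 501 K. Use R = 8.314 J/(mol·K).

22.5

k_N/k_P = (A_N/A_P)·exp[−(E_N−E_P)/(RT)] = (A_N/A_P)·exp[(E_P−E_N)/(RT)].
(E_P−E_N)/(RT) = (83.2−112)×10³/(8.314×501) = -28800/4165 = -6.914.
k_N/k_P = (3.35×10^12/1.48×10^8)·exp(-6.914) = 22635 × 9.935×10^-4 = 22.5.
Since E_N > E_P, raising the temperature improves selectivity toward N.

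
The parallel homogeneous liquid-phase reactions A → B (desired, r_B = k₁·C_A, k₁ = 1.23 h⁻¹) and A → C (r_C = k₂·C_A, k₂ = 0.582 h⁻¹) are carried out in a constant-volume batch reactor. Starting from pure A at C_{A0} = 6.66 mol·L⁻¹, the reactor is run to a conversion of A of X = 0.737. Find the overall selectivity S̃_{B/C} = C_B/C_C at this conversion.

2.11

C_A = C_{A0}(1−X) = 1.752 mol·L⁻¹.
Both paths are first order in A, so the instantaneous fraction to B is constant: dC_B/d(−C_A) = k₁/(k₁+k₂) = 0.6788.
C_B = 0.6788·(C_{A0}−C_A) = 0.6788×4.908 = 3.33 mol·L⁻¹.
C_C = (C_{A0}−C_A)−C_B = 1.577 mol·L⁻¹; S̃_{B/C} = 3.332/1.577 = 2.11.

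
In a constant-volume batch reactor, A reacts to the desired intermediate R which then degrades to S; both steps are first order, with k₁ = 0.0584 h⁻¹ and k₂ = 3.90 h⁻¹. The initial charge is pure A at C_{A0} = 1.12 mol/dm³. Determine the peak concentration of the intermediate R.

0.0157 mol/dm³

Evaluating C_R at t_opt = ln(k₂/k₁)/(k₂−k₁) gives C_{R,max}/C_{A0} = (k₁/k₂)^[k₂/(k₂−k₁)].
= (0.0584/3.90)^(3.90/(3.90−0.0584)) = (0.01497)^(1.015) = 0.01405.
C_{R,max} = 0.01405×1.12 = 0.0157 mol/dm³.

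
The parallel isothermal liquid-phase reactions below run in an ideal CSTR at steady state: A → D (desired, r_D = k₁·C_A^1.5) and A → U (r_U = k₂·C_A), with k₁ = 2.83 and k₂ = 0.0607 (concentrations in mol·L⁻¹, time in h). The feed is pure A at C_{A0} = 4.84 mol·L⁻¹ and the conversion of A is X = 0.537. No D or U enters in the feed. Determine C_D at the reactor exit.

2.56 mol·L⁻¹

Exit C_A = C_{A0}(1−X) = 4.84×0.463 = 2.241 mol·L⁻¹.
Rates in a CSTR are evaluated at the outlet concentration: r_D = 2.83×2.241^1.5 = 9.493, r_U = 0.0607×2.241 = 0.1360.
Fraction of consumed A going to D: r_D/(r_D+r_U) = 0.9859.
C_D = 0.9859·C_{A0}·X = 0.9859×4.84×0.537 = 2.56 mol·L⁻¹.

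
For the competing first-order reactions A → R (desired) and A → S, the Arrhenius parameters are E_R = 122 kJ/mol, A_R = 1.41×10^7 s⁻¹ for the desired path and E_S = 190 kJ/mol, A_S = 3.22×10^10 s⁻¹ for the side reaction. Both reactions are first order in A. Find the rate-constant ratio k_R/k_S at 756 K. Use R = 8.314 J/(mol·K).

Since both paths have the same order in A, the concentration cancels and S_{R/S} = k_R/k_S = (A_R/A_S)·exp[(E_S−E_R)/(RT)].
(E_S−E_R)/(RT) = (190−122)×10³/(8.314×756) = 68000/6285 = 10.82.
k_R/k_S = (1.41×10^7/3.22×10^10)·exp(10.82) = 4.379×10^-4 × 49949 = 21.9.

21.9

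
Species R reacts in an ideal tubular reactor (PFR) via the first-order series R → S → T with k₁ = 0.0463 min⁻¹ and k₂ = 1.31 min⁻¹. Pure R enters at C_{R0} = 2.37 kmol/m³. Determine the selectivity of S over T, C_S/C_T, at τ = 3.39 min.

0.270

For first-order series with pure R initially, C_S(τ) = k₁C_{R0}/(k₂−k₁)·(e^(−k₁τ) − e^(−k₂τ)).
e^(−k₁τ) = e^(−0.0463×3.39) = e^(−0.1570) = 0.8547; e^(−k₂τ) = e^(−4.441) = 0.01179.
C_S = 0.0463×2.37/(1.31−0.0463) × (0.8547−0.01179) = 0.08683×0.8430 = 0.07320 kmol/m³.
C_R = C_{R0}e^(−k₁τ) = 2.026 kmol/m³, so C_T = C_{R0}−C_R−C_S = 0.2711 kmol/m³; C_S/C_T = 0.270.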